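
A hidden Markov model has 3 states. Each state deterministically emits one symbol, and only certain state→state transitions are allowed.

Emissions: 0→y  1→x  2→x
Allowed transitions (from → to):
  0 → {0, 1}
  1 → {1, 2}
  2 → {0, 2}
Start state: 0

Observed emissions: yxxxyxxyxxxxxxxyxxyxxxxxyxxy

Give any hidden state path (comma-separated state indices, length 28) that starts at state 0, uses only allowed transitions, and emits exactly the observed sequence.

0,1,1,2,0,1,2,0,1,1,1,1,2,2,2,0,1,2,0,1,2,2,2,2,0,1,2,0

  t0 'y' -> {0}, take 0 (start)
  t1 'x' -> {1,2}, take 1 (0->1 ok)
  t2 'x' -> {1,2}, take 1 (1->1 ok)
  t3 'x' -> {1,2}, take 2 (1->2 ok)
  t4 'y' -> {0}, take 0 (2->0 ok)
  t5 'x' -> {1,2}, take 1 (0->1 ok)
  t6 'x' -> {1,2}, take 2 (1->2 ok)
  t7 'y' -> {0}, take 0 (2->0 ok)
  t8 'x' -> {1,2}, take 1 (0->1 ok)
  t9 'x' -> {1,2}, take 1 (1->1 ok)
  t10 'x' -> {1,2}, take 1 (1->1 ok)
  t11 'x' -> {1,2}, take 1 (1->1 ok)
  t12 'x' -> {1,2}, take 2 (1->2 ok)
  t13 'x' -> {1,2}, take 2 (2->2 ok)
  t14 'x' -> {1,2}, take 2 (2->2 ok)
  t15 'y' -> {0}, take 0 (2->0 ok)
  t16 'x' -> {1,2}, take 1 (0->1 ok)
  t17 'x' -> {1,2}, take 2 (1->2 ok)
  t18 'y' -> {0}, take 0 (2->0 ok)
  t19 'x' -> {1,2}, take 1 (0->1 ok)
  t20 'x' -> {1,2}, take 2 (1->2 ok)
  t21 'x' -> {1,2}, take 2 (2->2 ok)
  t22 'x' -> {1,2}, take 2 (2->2 ok)
  t23 'x' -> {1,2}, take 2 (2->2 ok)
  t24 'y' -> {0}, take 0 (2->0 ok)
  t25 'x' -> {1,2}, take 1 (0->1 ok)
  t26 'x' -> {1,2}, take 2 (1->2 ok)
  t27 'y' -> {0}, take 0 (2->0 ok)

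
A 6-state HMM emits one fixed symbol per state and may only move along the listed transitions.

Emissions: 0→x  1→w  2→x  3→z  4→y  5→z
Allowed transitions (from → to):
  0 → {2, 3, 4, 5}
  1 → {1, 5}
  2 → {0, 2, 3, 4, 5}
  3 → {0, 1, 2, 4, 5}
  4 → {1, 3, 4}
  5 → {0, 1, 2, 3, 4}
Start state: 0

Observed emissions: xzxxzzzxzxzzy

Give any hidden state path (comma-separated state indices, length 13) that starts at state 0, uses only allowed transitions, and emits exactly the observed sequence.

  t0 'x' -> {0,2}, take 0 (start)
  t1 'z' -> {3,5}, take 5 (0->5 ok)
  t2 'x' -> {0,2}, take 0 (5->0 ok)
  t3 'x' -> {0,2}, take 2 (0->2 ok)
  t4 'z' -> {3,5}, take 5 (2->5 ok)
  t5 'z' -> {3,5}, take 3 (5->3 ok)
  t6 'z' -> {3,5}, take 5 (3->5 ok)
  t7 'x' -> {0,2}, take 0 (5->0 ok)
  t8 'z' -> {3,5}, take 5 (0->5 ok)
  t9 'x' -> {0,2}, take 0 (5->0 ok)
  t10 'z' -> {3,5}, take 3 (0->3 ok)
  t11 'z' -> {3,5}, take 5 (3->5 ok)
  t12 'y' -> {4}, take 4 (5->4 ok)

0,5,0,2,5,3,5,0,5,0,3,5,4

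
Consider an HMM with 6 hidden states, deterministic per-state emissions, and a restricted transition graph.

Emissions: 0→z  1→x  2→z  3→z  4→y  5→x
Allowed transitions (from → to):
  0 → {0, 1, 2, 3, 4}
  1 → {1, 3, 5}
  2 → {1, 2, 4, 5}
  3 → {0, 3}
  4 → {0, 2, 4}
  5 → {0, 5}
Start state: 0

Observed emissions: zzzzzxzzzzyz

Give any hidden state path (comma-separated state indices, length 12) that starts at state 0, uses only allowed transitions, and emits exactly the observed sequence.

0,3,0,2,2,5,0,3,0,0,4,2

  [0] z  {0,2,3}  => 0  start
  [1] z  {0,2,3}  => 3  0->3 ok
  [2] z  {0,2,3}  => 0  3->0 ok
  [3] z  {0,2,3}  => 2  0->2 ok
  [4] z  {0,2,3}  => 2  2->2 ok
  [5] x  {1,5}  => 5  2->5 ok
  [6] z  {0,2,3}  => 0  5->0 ok
  [7] z  {0,2,3}  => 3  0->3 ok
  [8] z  {0,2,3}  => 0  3->0 ok
  [9] z  {0,2,3}  => 0  0->0 ok
  [10] y  {4}  => 4  0->4 ok
  [11] z  {0,2,3}  => 2  4->2 ok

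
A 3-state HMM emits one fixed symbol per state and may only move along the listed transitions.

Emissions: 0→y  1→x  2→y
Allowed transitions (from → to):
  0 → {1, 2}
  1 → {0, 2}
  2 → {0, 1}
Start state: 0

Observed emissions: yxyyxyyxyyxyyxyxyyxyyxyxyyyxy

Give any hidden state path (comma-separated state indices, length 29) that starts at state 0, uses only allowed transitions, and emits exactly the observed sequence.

0,1,0,2,1,0,2,1,0,2,1,0,2,1,0,1,0,2,1,2,0,1,0,1,2,0,2,1,2

  t0 'y' -> {0,2}, take 0 (start)
  t1 'x' -> {1}, take 1 (0->1 ok)
  t2 'y' -> {0,2}, take 0 (1->0 ok)
  t3 'y' -> {0,2}, take 2 (0->2 ok)
  t4 'x' -> {1}, take 1 (2->1 ok)
  t5 'y' -> {0,2}, take 0 (1->0 ok)
  t6 'y' -> {0,2}, take 2 (0->2 ok)
  t7 'x' -> {1}, take 1 (2->1 ok)
  t8 'y' -> {0,2}, take 0 (1->0 ok)
  t9 'y' -> {0,2}, take 2 (0->2 ok)
  t10 'x' -> {1}, take 1 (2->1 ok)
  t11 'y' -> {0,2}, take 0 (1->0 ok)
  t12 'y' -> {0,2}, take 2 (0->2 ok)
  t13 'x' -> {1}, take 1 (2->1 ok)
  t14 'y' -> {0,2}, take 0 (1->0 ok)
  t15 'x' -> {1}, take 1 (0->1 ok)
  t16 'y' -> {0,2}, take 0 (1->0 ok)
  t17 'y' -> {0,2}, take 2 (0->2 ok)
  t18 'x' -> {1}, take 1 (2->1 ok)
  t19 'y' -> {0,2}, take 2 (1->2 ok)
  t20 'y' -> {0,2}, take 0 (2->0 ok)
  t21 'x' -> {1}, take 1 (0->1 ok)
  t22 'y' -> {0,2}, take 0 (1->0 ok)
  t23 'x' -> {1}, take 1 (0->1 ok)
  t24 'y' -> {0,2}, take 2 (1->2 ok)
  t25 'y' -> {0,2}, take 0 (2->0 ok)
  t26 'y' -> {0,2}, take 2 (0->2 ok)
  t27 'x' -> {1}, take 1 (2->1 ok)
  t28 'y' -> {0,2}, take 2 (1->2 ok)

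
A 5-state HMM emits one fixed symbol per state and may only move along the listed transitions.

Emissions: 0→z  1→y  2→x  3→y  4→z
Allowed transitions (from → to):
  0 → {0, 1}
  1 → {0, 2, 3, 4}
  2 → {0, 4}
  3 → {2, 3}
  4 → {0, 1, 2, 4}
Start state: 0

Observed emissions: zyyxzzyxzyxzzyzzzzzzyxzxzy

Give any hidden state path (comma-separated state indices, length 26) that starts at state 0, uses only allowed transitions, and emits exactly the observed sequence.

  pos 0: z in {0,4}, choose 0; start
  pos 1: y in {1,3}, choose 1; 0->1 ok
  pos 2: y in {1,3}, choose 3; 1->3 ok
  pos 3: x in {2}, choose 2; 3->2 ok
  pos 4: z in {0,4}, choose 0; 2->0 ok
  pos 5: z in {0,4}, choose 0; 0->0 ok
  pos 6: y in {1,3}, choose 1; 0->1 ok
  pos 7: x in {2}, choose 2; 1->2 ok
  pos 8: z in {0,4}, choose 0; 2->0 ok
  pos 9: y in {1,3}, choose 1; 0->1 ok
  pos 10: x in {2}, choose 2; 1->2 ok
  pos 11: z in {0,4}, choose 4; 2->4 ok
  pos 12: z in {0,4}, choose 4; 4->4 ok
  pos 13: y in {1,3}, choose 1; 4->1 ok
  pos 14: z in {0,4}, choose 4; 1->4 ok
  pos 15: z in {0,4}, choose 0; 4->0 ok
  pos 16: z in {0,4}, choose 0; 0->0 ok
  pos 17: z in {0,4}, choose 0; 0->0 ok
  pos 18: z in {0,4}, choose 0; 0->0 ok
  pos 19: z in {0,4}, choose 0; 0->0 ok
  pos 20: y in {1,3}, choose 1; 0->1 ok
  pos 21: x in {2}, choose 2; 1->2 ok
  pos 22: z in {0,4}, choose 4; 2->4 ok
  pos 23: x in {2}, choose 2; 4->2 ok
  pos 24: z in {0,4}, choose 0; 2->0 ok
  pos 25: y in {1,3}, choose 1; 0->1 ok

0,1,3,2,0,0,1,2,0,1,2,4,4,1,4,0,0,0,0,0,1,2,4,2,0,1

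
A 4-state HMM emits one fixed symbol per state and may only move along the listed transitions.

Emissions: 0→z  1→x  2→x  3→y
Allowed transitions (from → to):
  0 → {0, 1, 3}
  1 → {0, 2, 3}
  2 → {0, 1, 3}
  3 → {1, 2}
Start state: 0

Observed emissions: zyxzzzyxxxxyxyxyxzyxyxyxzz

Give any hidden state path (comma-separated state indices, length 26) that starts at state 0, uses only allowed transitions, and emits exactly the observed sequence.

0,3,1,0,0,0,3,1,2,1,2,3,2,3,2,3,2,0,3,2,3,1,3,1,0,0

  pos 0: z in {0}, choose 0; start
  pos 1: y in {3}, choose 3; 0->3 ok
  pos 2: x in {1,2}, choose 1; 3->1 ok
  pos 3: z in {0}, choose 0; 1->0 ok
  pos 4: z in {0}, choose 0; 0->0 ok
  pos 5: z in {0}, choose 0; 0->0 ok
  pos 6: y in {3}, choose 3; 0->3 ok
  pos 7: x in {1,2}, choose 1; 3->1 ok
  pos 8: x in {1,2}, choose 2; 1->2 ok
  pos 9: x in {1,2}, choose 1; 2->1 ok
  pos 10: x in {1,2}, choose 2; 1->2 ok
  pos 11: y in {3}, choose 3; 2->3 ok
  pos 12: x in {1,2}, choose 2; 3->2 ok
  pos 13: y in {3}, choose 3; 2->3 ok
  pos 14: x in {1,2}, choose 2; 3->2 ok
  pos 15: y in {3}, choose 3; 2->3 ok
  pos 16: x in {1,2}, choose 2; 3->2 ok
  pos 17: z in {0}, choose 0; 2->0 ok
  pos 18: y in {3}, choose 3; 0->3 ok
  pos 19: x in {1,2}, choose 2; 3->2 ok
  pos 20: y in {3}, choose 3; 2->3 ok
  pos 21: x in {1,2}, choose 1; 3->1 ok
  pos 22: y in {3}, choose 3; 1->3 ok
  pos 23: x in {1,2}, choose 1; 3->1 ok
  pos 24: z in {0}, choose 0; 1->0 ok
  pos 25: z in {0}, choose 0; 0->0 ok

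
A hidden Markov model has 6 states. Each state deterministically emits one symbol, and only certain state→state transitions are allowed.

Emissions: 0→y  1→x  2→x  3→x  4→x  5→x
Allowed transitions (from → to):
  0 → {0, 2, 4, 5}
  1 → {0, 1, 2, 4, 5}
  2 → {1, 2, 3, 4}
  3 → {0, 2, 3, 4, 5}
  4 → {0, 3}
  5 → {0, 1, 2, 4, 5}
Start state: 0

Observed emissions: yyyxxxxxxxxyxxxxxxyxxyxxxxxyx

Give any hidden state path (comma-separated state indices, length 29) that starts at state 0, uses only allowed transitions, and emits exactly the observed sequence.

  t0 'y' -> {0}, take 0 (start)
  t1 'y' -> {0}, take 0 (0->0 ok)
  t2 'y' -> {0}, take 0 (0->0 ok)
  t3 'x' -> {1,2,3,4,5}, take 4 (0->4 ok)
  t4 'x' -> {1,2,3,4,5}, take 3 (4->3 ok)
  t5 'x' -> {1,2,3,4,5}, take 2 (3->2 ok)
  t6 'x' -> {1,2,3,4,5}, take 1 (2->1 ok)
  t7 'x' -> {1,2,3,4,5}, take 2 (1->2 ok)
  t8 'x' -> {1,2,3,4,5}, take 4 (2->4 ok)
  t9 'x' -> {1,2,3,4,5}, take 3 (4->3 ok)
  t10 'x' -> {1,2,3,4,5}, take 5 (3->5 ok)
  t11 'y' -> {0}, take 0 (5->0 ok)
  t12 'x' -> {1,2,3,4,5}, take 5 (0->5 ok)
  t13 'x' -> {1,2,3,4,5}, take 2 (5->2 ok)
  t14 'x' -> {1,2,3,4,5}, take 2 (2->2 ok)
  t15 'x' -> {1,2,3,4,5}, take 1 (2->1 ok)
  t16 'x' -> {1,2,3,4,5}, take 5 (1->5 ok)
  t17 'x' -> {1,2,3,4,5}, take 4 (5->4 ok)
  t18 'y' -> {0}, take 0 (4->0 ok)
  t19 'x' -> {1,2,3,4,5}, take 5 (0->5 ok)
  t20 'x' -> {1,2,3,4,5}, take 4 (5->4 ok)
  t21 'y' -> {0}, take 0 (4->0 ok)
  t22 'x' -> {1,2,3,4,5}, take 5 (0->5 ok)
  t23 'x' -> {1,2,3,4,5}, take 5 (5->5 ok)
  t24 'x' -> {1,2,3,4,5}, take 1 (5->1 ok)
  t25 'x' -> {1,2,3,4,5}, take 2 (1->2 ok)
  t26 'x' -> {1,2,3,4,5}, take 3 (2->3 ok)
  t27 'y' -> {0}, take 0 (3->0 ok)
  t28 'x' -> {1,2,3,4,5}, take 4 (0->4 ok)

0,0,0,4,3,2,1,2,4,3,5,0,5,2,2,1,5,4,0,5,4,0,5,5,1,2,3,0,4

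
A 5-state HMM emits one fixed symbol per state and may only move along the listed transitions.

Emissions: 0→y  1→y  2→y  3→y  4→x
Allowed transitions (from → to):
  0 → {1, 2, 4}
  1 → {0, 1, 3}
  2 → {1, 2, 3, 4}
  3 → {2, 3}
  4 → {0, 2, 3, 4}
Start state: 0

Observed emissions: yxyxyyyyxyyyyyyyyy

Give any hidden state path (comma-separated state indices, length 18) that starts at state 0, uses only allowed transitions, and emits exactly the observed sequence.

  [0] y  {0,1,2,3}  => 0  start
  [1] x  {4}  => 4  0->4 ok
  [2] y  {0,1,2,3}  => 0  4->0 ok
  [3] x  {4}  => 4  0->4 ok
  [4] y  {0,1,2,3}  => 3  4->3 ok
  [5] y  {0,1,2,3}  => 3  3->3 ok
  [6] y  {0,1,2,3}  => 3  3->3 ok
  [7] y  {0,1,2,3}  => 2  3->2 ok
  [8] x  {4}  => 4  2->4 ok
  [9] y  {0,1,2,3}  => 3  4->3 ok
  [10] y  {0,1,2,3}  => 2  3->2 ok
  [11] y  {0,1,2,3}  => 3  2->3 ok
  [12] y  {0,1,2,3}  => 3  3->3 ok
  [13] y  {0,1,2,3}  => 3  3->3 ok
  [14] y  {0,1,2,3}  => 3  3->3 ok
  [15] y  {0,1,2,3}  => 2  3->2 ok
  [16] y  {0,1,2,3}  => 3  2->3 ok
  [17] y  {0,1,2,3}  => 2  3->2 ok

0,4,0,4,3,3,3,2,4,3,2,3,3,3,3,2,3,2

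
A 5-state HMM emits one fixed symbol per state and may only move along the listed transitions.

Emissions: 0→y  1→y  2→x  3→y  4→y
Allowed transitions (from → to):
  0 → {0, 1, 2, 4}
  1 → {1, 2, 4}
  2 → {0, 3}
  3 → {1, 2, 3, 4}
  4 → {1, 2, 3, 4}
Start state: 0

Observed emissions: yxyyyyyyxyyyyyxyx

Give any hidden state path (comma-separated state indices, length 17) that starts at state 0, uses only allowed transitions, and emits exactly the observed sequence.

  pos 0: y in {0,1,3,4}, choose 0; start
  pos 1: x in {2}, choose 2; 0->2 ok
  pos 2: y in {0,1,3,4}, choose 3; 2->3 ok
  pos 3: y in {0,1,3,4}, choose 4; 3->4 ok
  pos 4: y in {0,1,3,4}, choose 3; 4->3 ok
  pos 5: y in {0,1,3,4}, choose 3; 3->3 ok
  pos 6: y in {0,1,3,4}, choose 1; 3->1 ok
  pos 7: y in {0,1,3,4}, choose 4; 1->4 ok
  pos 8: x in {2}, choose 2; 4->2 ok
  pos 9: y in {0,1,3,4}, choose 0; 2->0 ok
  pos 10: y in {0,1,3,4}, choose 1; 0->1 ok
  pos 11: y in {0,1,3,4}, choose 4; 1->4 ok
  pos 12: y in {0,1,3,4}, choose 4; 4->4 ok
  pos 13: y in {0,1,3,4}, choose 1; 4->1 ok
  pos 14: x in {2}, choose 2; 1->2 ok
  pos 15: y in {0,1,3,4}, choose 0; 2->0 ok
  pos 16: x in {2}, choose 2; 0->2 ok

0,2,3,4,3,3,1,4,2,0,1,4,4,1,2,0,2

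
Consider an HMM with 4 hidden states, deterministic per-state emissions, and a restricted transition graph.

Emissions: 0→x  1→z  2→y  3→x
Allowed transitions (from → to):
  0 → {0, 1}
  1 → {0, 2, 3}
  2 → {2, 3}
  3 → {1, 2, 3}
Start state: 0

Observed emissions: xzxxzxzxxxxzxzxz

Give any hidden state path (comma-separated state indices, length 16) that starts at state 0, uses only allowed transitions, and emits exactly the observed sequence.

  0: obs=x cand={0,3} pick 0 [start]
  1: obs=z cand={1} pick 1 [0->1 ok]
  2: obs=x cand={0,3} pick 3 [1->3 ok]
  3: obs=x cand={0,3} pick 3 [3->3 ok]
  4: obs=z cand={1} pick 1 [3->1 ok]
  5: obs=x cand={0,3} pick 0 [1->0 ok]
  6: obs=z cand={1} pick 1 [0->1 ok]
  7: obs=x cand={0,3} pick 0 [1->0 ok]
  8: obs=x cand={0,3} pick 0 [0->0 ok]
  9: obs=x cand={0,3} pick 0 [0->0 ok]
  10: obs=x cand={0,3} pick 0 [0->0 ok]
  11: obs=z cand={1} pick 1 [0->1 ok]
  12: obs=x cand={0,3} pick 0 [1->0 ok]
  13: obs=z cand={1} pick 1 [0->1 ok]
  14: obs=x cand={0,3} pick 3 [1->3 ok]
  15: obs=z cand={1} pick 1 [3->1 ok]

0,1,3,3,1,0,1,0,0,0,0,1,0,1,3,1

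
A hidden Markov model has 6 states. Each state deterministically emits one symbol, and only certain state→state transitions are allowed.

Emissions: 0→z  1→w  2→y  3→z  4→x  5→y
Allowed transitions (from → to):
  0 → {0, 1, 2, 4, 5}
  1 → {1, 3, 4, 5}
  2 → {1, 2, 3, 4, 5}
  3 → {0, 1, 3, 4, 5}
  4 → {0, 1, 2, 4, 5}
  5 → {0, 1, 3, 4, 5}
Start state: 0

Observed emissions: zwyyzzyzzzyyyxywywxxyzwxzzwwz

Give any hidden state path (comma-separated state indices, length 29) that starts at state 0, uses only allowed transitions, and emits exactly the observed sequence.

0,1,5,5,3,3,5,3,0,0,2,2,2,4,2,1,5,1,4,4,5,0,1,4,0,0,1,1,3

  [0] z  {0,3}  => 0  start
  [1] w  {1}  => 1  0->1 ok
  [2] y  {2,5}  => 5  1->5 ok
  [3] y  {2,5}  => 5  5->5 ok
  [4] z  {0,3}  => 3  5->3 ok
  [5] z  {0,3}  => 3  3->3 ok
  [6] y  {2,5}  => 5  3->5 ok
  [7] z  {0,3}  => 3  5->3 ok
  [8] z  {0,3}  => 0  3->0 ok
  [9] z  {0,3}  => 0  0->0 ok
  [10] y  {2,5}  => 2  0->2 ok
  [11] y  {2,5}  => 2  2->2 ok
  [12] y  {2,5}  => 2  2->2 ok
  [13] x  {4}  => 4  2->4 ok
  [14] y  {2,5}  => 2  4->2 ok
  [15] w  {1}  => 1  2->1 ok
  [16] y  {2,5}  => 5  1->5 ok
  [17] w  {1}  => 1  5->1 ok
  [18] x  {4}  => 4  1->4 ok
  [19] x  {4}  => 4  4->4 ok
  [20] y  {2,5}  => 5  4->5 ok
  [21] z  {0,3}  => 0  5->0 ok
  [22] w  {1}  => 1  0->1 ok
  [23] x  {4}  => 4  1->4 ok
  [24] z  {0,3}  => 0  4->0 ok
  [25] z  {0,3}  => 0  0->0 ok
  [26] w  {1}  => 1  0->1 ok
  [27] w  {1}  => 1  1->1 ok
  [28] z  {0,3}  => 3  1->3 ok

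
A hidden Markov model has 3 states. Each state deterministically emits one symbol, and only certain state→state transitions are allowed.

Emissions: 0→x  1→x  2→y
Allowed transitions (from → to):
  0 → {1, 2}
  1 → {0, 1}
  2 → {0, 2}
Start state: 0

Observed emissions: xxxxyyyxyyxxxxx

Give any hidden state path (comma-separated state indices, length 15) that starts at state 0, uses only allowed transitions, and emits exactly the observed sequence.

  pos 0: x in {0,1}, choose 0; start
  pos 1: x in {0,1}, choose 1; 0->1 ok
  pos 2: x in {0,1}, choose 1; 1->1 ok
  pos 3: x in {0,1}, choose 0; 1->0 ok
  pos 4: y in {2}, choose 2; 0->2 ok
  pos 5: y in {2}, choose 2; 2->2 ok
  pos 6: y in {2}, choose 2; 2->2 ok
  pos 7: x in {0,1}, choose 0; 2->0 ok
  pos 8: y in {2}, choose 2; 0->2 ok
  pos 9: y in {2}, choose 2; 2->2 ok
  pos 10: x in {0,1}, choose 0; 2->0 ok
  pos 11: x in {0,1}, choose 1; 0->1 ok
  pos 12: x in {0,1}, choose 1; 1->1 ok
  pos 13: x in {0,1}, choose 1; 1->1 ok
  pos 14: x in {0,1}, choose 1; 1->1 ok

0,1,1,0,2,2,2,0,2,2,0,1,1,1,1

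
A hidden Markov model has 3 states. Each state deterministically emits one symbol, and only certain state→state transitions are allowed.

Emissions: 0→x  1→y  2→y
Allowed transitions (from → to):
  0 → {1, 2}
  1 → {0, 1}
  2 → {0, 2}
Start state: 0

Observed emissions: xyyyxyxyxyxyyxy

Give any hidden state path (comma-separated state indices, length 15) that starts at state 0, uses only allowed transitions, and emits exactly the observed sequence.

0,1,1,1,0,2,0,2,0,1,0,2,2,0,1

  t0 'x' -> {0}, take 0 (start)
  t1 'y' -> {1,2}, take 1 (0->1 ok)
  t2 'y' -> {1,2}, take 1 (1->1 ok)
  t3 'y' -> {1,2}, take 1 (1->1 ok)
  t4 'x' -> {0}, take 0 (1->0 ok)
  t5 'y' -> {1,2}, take 2 (0->2 ok)
  t6 'x' -> {0}, take 0 (2->0 ok)
  t7 'y' -> {1,2}, take 2 (0->2 ok)
  t8 'x' -> {0}, take 0 (2->0 ok)
  t9 'y' -> {1,2}, take 1 (0->1 ok)
  t10 'x' -> {0}, take 0 (1->0 ok)
  t11 'y' -> {1,2}, take 2 (0->2 ok)
  t12 'y' -> {1,2}, take 2 (2->2 ok)
  t13 'x' -> {0}, take 0 (2->0 ok)
  t14 'y' -> {1,2}, take 1 (0->1 ok)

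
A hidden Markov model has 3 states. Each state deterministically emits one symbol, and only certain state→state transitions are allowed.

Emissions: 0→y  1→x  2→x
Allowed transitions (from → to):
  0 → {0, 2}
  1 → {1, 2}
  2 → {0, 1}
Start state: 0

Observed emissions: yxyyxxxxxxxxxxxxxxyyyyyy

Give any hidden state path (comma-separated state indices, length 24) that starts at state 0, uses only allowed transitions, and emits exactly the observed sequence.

0,2,0,0,2,1,1,1,2,1,2,1,1,1,1,2,1,2,0,0,0,0,0,0

  pos 0: y in {0}, choose 0; start
  pos 1: x in {1,2}, choose 2; 0->2 ok
  pos 2: y in {0}, choose 0; 2->0 ok
  pos 3: y in {0}, choose 0; 0->0 ok
  pos 4: x in {1,2}, choose 2; 0->2 ok
  pos 5: x in {1,2}, choose 1; 2->1 ok
  pos 6: x in {1,2}, choose 1; 1->1 ok
  pos 7: x in {1,2}, choose 1; 1->1 ok
  pos 8: x in {1,2}, choose 2; 1->2 ok
  pos 9: x in {1,2}, choose 1; 2->1 ok
  pos 10: x in {1,2}, choose 2; 1->2 ok
  pos 11: x in {1,2}, choose 1; 2->1 ok
  pos 12: x in {1,2}, choose 1; 1->1 ok
  pos 13: x in {1,2}, choose 1; 1->1 ok
  pos 14: x in {1,2}, choose 1; 1->1 ok
  pos 15: x in {1,2}, choose 2; 1->2 ok
  pos 16: x in {1,2}, choose 1; 2->1 ok
  pos 17: x in {1,2}, choose 2; 1->2 ok
  pos 18: y in {0}, choose 0; 2->0 ok
  pos 19: y in {0}, choose 0; 0->0 ok
  pos 20: y in {0}, choose 0; 0->0 ok
  pos 21: y in {0}, choose 0; 0->0 ok
  pos 22: y in {0}, choose 0; 0->0 ok
  pos 23: y in {0}, choose 0; 0->0 ok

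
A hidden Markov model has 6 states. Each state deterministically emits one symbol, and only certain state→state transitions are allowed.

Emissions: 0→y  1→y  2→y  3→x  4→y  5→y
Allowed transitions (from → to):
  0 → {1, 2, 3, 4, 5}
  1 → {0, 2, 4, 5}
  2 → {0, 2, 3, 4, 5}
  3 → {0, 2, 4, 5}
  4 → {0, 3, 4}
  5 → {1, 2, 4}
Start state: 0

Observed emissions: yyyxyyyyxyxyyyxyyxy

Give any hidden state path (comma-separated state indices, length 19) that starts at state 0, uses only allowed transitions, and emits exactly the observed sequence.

0,4,4,3,2,0,4,4,3,0,3,5,1,4,3,2,4,3,2

  pos 0: y in {0,1,2,4,5}, choose 0; start
  pos 1: y in {0,1,2,4,5}, choose 4; 0->4 ok
  pos 2: y in {0,1,2,4,5}, choose 4; 4->4 ok
  pos 3: x in {3}, choose 3; 4->3 ok
  pos 4: y in {0,1,2,4,5}, choose 2; 3->2 ok
  pos 5: y in {0,1,2,4,5}, choose 0; 2->0 ok
  pos 6: y in {0,1,2,4,5}, choose 4; 0->4 ok
  pos 7: y in {0,1,2,4,5}, choose 4; 4->4 ok
  pos 8: x in {3}, choose 3; 4->3 ok
  pos 9: y in {0,1,2,4,5}, choose 0; 3->0 ok
  pos 10: x in {3}, choose 3; 0->3 ok
  pos 11: y in {0,1,2,4,5}, choose 5; 3->5 ok
  pos 12: y in {0,1,2,4,5}, choose 1; 5->1 ok
  pos 13: y in {0,1,2,4,5}, choose 4; 1->4 ok
  pos 14: x in {3}, choose 3; 4->3 ok
  pos 15: y in {0,1,2,4,5}, choose 2; 3->2 ok
  pos 16: y in {0,1,2,4,5}, choose 4; 2->4 ok
  pos 17: x in {3}, choose 3; 4->3 ok
  pos 18: y in {0,1,2,4,5}, choose 2; 3->2 ok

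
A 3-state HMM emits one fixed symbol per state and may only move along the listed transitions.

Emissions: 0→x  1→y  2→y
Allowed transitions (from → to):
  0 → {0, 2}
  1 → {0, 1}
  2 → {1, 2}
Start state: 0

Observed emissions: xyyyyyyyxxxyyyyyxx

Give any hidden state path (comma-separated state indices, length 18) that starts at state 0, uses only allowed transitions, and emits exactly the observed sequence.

  pos 0: x in {0}, choose 0; start
  pos 1: y in {1,2}, choose 2; 0->2 ok
  pos 2: y in {1,2}, choose 2; 2->2 ok
  pos 3: y in {1,2}, choose 2; 2->2 ok
  pos 4: y in {1,2}, choose 2; 2->2 ok
  pos 5: y in {1,2}, choose 2; 2->2 ok
  pos 6: y in {1,2}, choose 1; 2->1 ok
  pos 7: y in {1,2}, choose 1; 1->1 ok
  pos 8: x in {0}, choose 0; 1->0 ok
  pos 9: x in {0}, choose 0; 0->0 ok
  pos 10: x in {0}, choose 0; 0->0 ok
  pos 11: y in {1,2}, choose 2; 0->2 ok
  pos 12: y in {1,2}, choose 2; 2->2 ok
  pos 13: y in {1,2}, choose 2; 2->2 ok
  pos 14: y in {1,2}, choose 1; 2->1 ok
  pos 15: y in {1,2}, choose 1; 1->1 ok
  pos 16: x in {0}, choose 0; 1->0 ok
  pos 17: x in {0}, choose 0; 0->0 ok

0,2,2,2,2,2,1,1,0,0,0,2,2,2,1,1,0,0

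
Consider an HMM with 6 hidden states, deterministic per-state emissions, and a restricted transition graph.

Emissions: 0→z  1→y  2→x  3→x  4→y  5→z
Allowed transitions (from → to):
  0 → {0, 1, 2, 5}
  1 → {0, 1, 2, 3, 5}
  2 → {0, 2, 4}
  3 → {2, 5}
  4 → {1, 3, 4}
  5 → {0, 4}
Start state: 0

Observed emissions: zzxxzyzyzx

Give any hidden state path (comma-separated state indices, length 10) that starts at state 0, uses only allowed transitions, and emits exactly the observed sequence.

0,0,2,2,0,1,0,1,0,2

  0: obs=z cand={0,5} pick 0 [start]
  1: obs=z cand={0,5} pick 0 [0->0 ok]
  2: obs=x cand={2,3} pick 2 [0->2 ok]
  3: obs=x cand={2,3} pick 2 [2->2 ok]
  4: obs=z cand={0,5} pick 0 [2->0 ok]
  5: obs=y cand={1,4} pick 1 [0->1 ok]
  6: obs=z cand={0,5} pick 0 [1->0 ok]
  7: obs=y cand={1,4} pick 1 [0->1 ok]
  8: obs=z cand={0,5} pick 0 [1->0 ok]
  9: obs=x cand={2,3} pick 2 [0->2 ok]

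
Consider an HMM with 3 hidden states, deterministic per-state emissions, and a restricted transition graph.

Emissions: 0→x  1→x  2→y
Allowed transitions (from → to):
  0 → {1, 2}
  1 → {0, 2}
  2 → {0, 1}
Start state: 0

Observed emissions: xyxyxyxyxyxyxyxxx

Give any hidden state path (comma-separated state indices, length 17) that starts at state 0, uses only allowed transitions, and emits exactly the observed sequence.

0,2,1,2,1,2,1,2,1,2,1,2,0,2,1,0,1

  [0] x  {0,1}  => 0  start
  [1] y  {2}  => 2  0->2 ok
  [2] x  {0,1}  => 1  2->1 ok
  [3] y  {2}  => 2  1->2 ok
  [4] x  {0,1}  => 1  2->1 ok
  [5] y  {2}  => 2  1->2 ok
  [6] x  {0,1}  => 1  2->1 ok
  [7] y  {2}  => 2  1->2 ok
  [8] x  {0,1}  => 1  2->1 ok
  [9] y  {2}  => 2  1->2 ok
  [10] x  {0,1}  => 1  2->1 ok
  [11] y  {2}  => 2  1->2 ok
  [12] x  {0,1}  => 0  2->0 ok
  [13] y  {2}  => 2  0->2 ok
  [14] x  {0,1}  => 1  2->1 ok
  [15] x  {0,1}  => 0  1->0 ok
  [16] x  {0,1}  => 1  0->1 ok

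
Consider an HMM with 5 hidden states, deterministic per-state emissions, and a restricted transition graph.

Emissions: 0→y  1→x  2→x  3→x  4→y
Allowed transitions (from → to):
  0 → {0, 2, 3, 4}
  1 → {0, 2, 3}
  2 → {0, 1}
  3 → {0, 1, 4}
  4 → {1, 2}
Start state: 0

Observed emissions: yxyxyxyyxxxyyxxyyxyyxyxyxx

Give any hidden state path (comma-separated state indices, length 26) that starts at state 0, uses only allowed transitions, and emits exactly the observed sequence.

  0: obs=y cand={0,4} pick 0 [start]
  1: obs=x cand={1,2,3} pick 2 [0->2 ok]
  2: obs=y cand={0,4} pick 0 [2->0 ok]
  3: obs=x cand={1,2,3} pick 3 [0->3 ok]
  4: obs=y cand={0,4} pick 0 [3->0 ok]
  5: obs=x cand={1,2,3} pick 2 [0->2 ok]
  6: obs=y cand={0,4} pick 0 [2->0 ok]
  7: obs=y cand={0,4} pick 0 [0->0 ok]
  8: obs=x cand={1,2,3} pick 2 [0->2 ok]
  9: obs=x cand={1,2,3} pick 1 [2->1 ok]
  10: obs=x cand={1,2,3} pick 2 [1->2 ok]
  11: obs=y cand={0,4} pick 0 [2->0 ok]
  12: obs=y cand={0,4} pick 4 [0->4 ok]
  13: obs=x cand={1,2,3} pick 1 [4->1 ok]
  14: obs=x cand={1,2,3} pick 2 [1->2 ok]
  15: obs=y cand={0,4} pick 0 [2->0 ok]
  16: obs=y cand={0,4} pick 0 [0->0 ok]
  17: obs=x cand={1,2,3} pick 3 [0->3 ok]
  18: obs=y cand={0,4} pick 0 [3->0 ok]
  19: obs=y cand={0,4} pick 0 [0->0 ok]
  20: obs=x cand={1,2,3} pick 3 [0->3 ok]
  21: obs=y cand={0,4} pick 0 [3->0 ok]
  22: obs=x cand={1,2,3} pick 3 [0->3 ok]
  23: obs=y cand={0,4} pick 4 [3->4 ok]
  24: obs=x cand={1,2,3} pick 1 [4->1 ok]
  25: obs=x cand={1,2,3} pick 3 [1->3 ok]

0,2,0,3,0,2,0,0,2,1,2,0,4,1,2,0,0,3,0,0,3,0,3,4,1,3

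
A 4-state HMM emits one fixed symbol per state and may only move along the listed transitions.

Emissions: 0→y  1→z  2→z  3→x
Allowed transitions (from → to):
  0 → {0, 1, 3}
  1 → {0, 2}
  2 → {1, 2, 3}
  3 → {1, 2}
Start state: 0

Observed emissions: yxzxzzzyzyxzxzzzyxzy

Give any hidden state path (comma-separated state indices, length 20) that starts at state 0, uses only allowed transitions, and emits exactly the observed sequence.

0,3,2,3,2,2,1,0,1,0,3,2,3,1,2,1,0,3,1,0

  pos 0: y in {0}, choose 0; start
  pos 1: x in {3}, choose 3; 0->3 ok
  pos 2: z in {1,2}, choose 2; 3->2 ok
  pos 3: x in {3}, choose 3; 2->3 ok
  pos 4: z in {1,2}, choose 2; 3->2 ok
  pos 5: z in {1,2}, choose 2; 2->2 ok
  pos 6: z in {1,2}, choose 1; 2->1 ok
  pos 7: y in {0}, choose 0; 1->0 ok
  pos 8: z in {1,2}, choose 1; 0->1 ok
  pos 9: y in {0}, choose 0; 1->0 ok
  pos 10: x in {3}, choose 3; 0->3 ok
  pos 11: z in {1,2}, choose 2; 3->2 ok
  pos 12: x in {3}, choose 3; 2->3 ok
  pos 13: z in {1,2}, choose 1; 3->1 ok
  pos 14: z in {1,2}, choose 2; 1->2 ok
  pos 15: z in {1,2}, choose 1; 2->1 ok
  pos 16: y in {0}, choose 0; 1->0 ok
  pos 17: x in {3}, choose 3; 0->3 ok
  pos 18: z in {1,2}, choose 1; 3->1 ok
  pos 19: y in {0}, choose 0; 1->0 ok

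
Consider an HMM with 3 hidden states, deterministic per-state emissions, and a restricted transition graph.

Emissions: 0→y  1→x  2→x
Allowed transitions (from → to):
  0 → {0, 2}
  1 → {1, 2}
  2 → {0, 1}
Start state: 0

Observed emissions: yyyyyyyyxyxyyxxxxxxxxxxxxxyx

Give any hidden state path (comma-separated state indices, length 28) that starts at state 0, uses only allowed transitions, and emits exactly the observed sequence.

0,0,0,0,0,0,0,0,2,0,2,0,0,2,1,1,1,1,1,1,1,2,1,2,1,2,0,2

  0: obs=y cand={0} pick 0 [start]
  1: obs=y cand={0} pick 0 [0->0 ok]
  2: obs=y cand={0} pick 0 [0->0 ok]
  3: obs=y cand={0} pick 0 [0->0 ok]
  4: obs=y cand={0} pick 0 [0->0 ok]
  5: obs=y cand={0} pick 0 [0->0 ok]
  6: obs=y cand={0} pick 0 [0->0 ok]
  7: obs=y cand={0} pick 0 [0->0 ok]
  8: obs=x cand={1,2} pick 2 [0->2 ok]
  9: obs=y cand={0} pick 0 [2->0 ok]
  10: obs=x cand={1,2} pick 2 [0->2 ok]
  11: obs=y cand={0} pick 0 [2->0 ok]
  12: obs=y cand={0} pick 0 [0->0 ok]
  13: obs=x cand={1,2} pick 2 [0->2 ok]
  14: obs=x cand={1,2} pick 1 [2->1 ok]
  15: obs=x cand={1,2} pick 1 [1->1 ok]
  16: obs=x cand={1,2} pick 1 [1->1 ok]
  17: obs=x cand={1,2} pick 1 [1->1 ok]
  18: obs=x cand={1,2} pick 1 [1->1 ok]
  19: obs=x cand={1,2} pick 1 [1->1 ok]
  20: obs=x cand={1,2} pick 1 [1->1 ok]
  21: obs=x cand={1,2} pick 2 [1->2 ok]
  22: obs=x cand={1,2} pick 1 [2->1 ok]
  23: obs=x cand={1,2} pick 2 [1->2 ok]
  24: obs=x cand={1,2} pick 1 [2->1 ok]
  25: obs=x cand={1,2} pick 2 [1->2 ok]
  26: obs=y cand={0} pick 0 [2->0 ok]
  27: obs=x cand={1,2} pick 2 [0->2 ok]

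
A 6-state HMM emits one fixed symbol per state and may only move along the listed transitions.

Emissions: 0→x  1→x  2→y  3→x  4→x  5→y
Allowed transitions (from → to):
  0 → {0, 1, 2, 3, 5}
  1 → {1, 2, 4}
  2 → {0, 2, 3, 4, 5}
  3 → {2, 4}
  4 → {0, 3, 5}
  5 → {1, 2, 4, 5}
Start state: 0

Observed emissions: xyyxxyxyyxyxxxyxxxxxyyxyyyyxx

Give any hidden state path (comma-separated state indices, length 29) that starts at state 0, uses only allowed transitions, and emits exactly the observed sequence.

  0: obs=x cand={0,1,3,4} pick 0 [start]
  1: obs=y cand={2,5} pick 5 [0->5 ok]
  2: obs=y cand={2,5} pick 2 [5->2 ok]
  3: obs=x cand={0,1,3,4} pick 4 [2->4 ok]
  4: obs=x cand={0,1,3,4} pick 3 [4->3 ok]
  5: obs=y cand={2,5} pick 2 [3->2 ok]
  6: obs=x cand={0,1,3,4} pick 3 [2->3 ok]
  7: obs=y cand={2,5} pick 2 [3->2 ok]
  8: obs=y cand={2,5} pick 5 [2->5 ok]
  9: obs=x cand={0,1,3,4} pick 1 [5->1 ok]
  10: obs=y cand={2,5} pick 2 [1->2 ok]
  11: obs=x cand={0,1,3,4} pick 4 [2->4 ok]
  12: obs=x cand={0,1,3,4} pick 3 [4->3 ok]
  13: obs=x cand={0,1,3,4} pick 4 [3->4 ok]
  14: obs=y cand={2,5} pick 5 [4->5 ok]
  15: obs=x cand={0,1,3,4} pick 4 [5->4 ok]
  16: obs=x cand={0,1,3,4} pick 3 [4->3 ok]
  17: obs=x cand={0,1,3,4} pick 4 [3->4 ok]
  18: obs=x cand={0,1,3,4} pick 3 [4->3 ok]
  19: obs=x cand={0,1,3,4} pick 4 [3->4 ok]
  20: obs=y cand={2,5} pick 5 [4->5 ok]
  21: obs=y cand={2,5} pick 2 [5->2 ok]
  22: obs=x cand={0,1,3,4} pick 0 [2->0 ok]
  23: obs=y cand={2,5} pick 2 [0->2 ok]
  24: obs=y cand={2,5} pick 5 [2->5 ok]
  25: obs=y cand={2,5} pick 5 [5->5 ok]
  26: obs=y cand={2,5} pick 2 [5->2 ok]
  27: obs=x cand={0,1,3,4} pick 0 [2->0 ok]
  28: obs=x cand={0,1,3,4} pick 1 [0->1 ok]

0,5,2,4,3,2,3,2,5,1,2,4,3,4,5,4,3,4,3,4,5,2,0,2,5,5,2,0,1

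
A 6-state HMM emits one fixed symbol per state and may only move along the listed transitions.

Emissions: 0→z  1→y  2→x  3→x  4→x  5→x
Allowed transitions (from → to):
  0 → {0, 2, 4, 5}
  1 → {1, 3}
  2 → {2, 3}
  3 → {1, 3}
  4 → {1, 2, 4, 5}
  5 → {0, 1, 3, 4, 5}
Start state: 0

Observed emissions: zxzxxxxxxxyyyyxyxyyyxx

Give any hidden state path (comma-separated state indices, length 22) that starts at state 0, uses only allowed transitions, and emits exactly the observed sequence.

0,5,0,4,5,4,4,4,2,3,1,1,1,1,3,1,3,1,1,1,3,3

  [0] z  {0}  => 0  start
  [1] x  {2,3,4,5}  => 5  0->5 ok
  [2] z  {0}  => 0  5->0 ok
  [3] x  {2,3,4,5}  => 4  0->4 ok
  [4] x  {2,3,4,5}  => 5  4->5 ok
  [5] x  {2,3,4,5}  => 4  5->4 ok
  [6] x  {2,3,4,5}  => 4  4->4 ok
  [7] x  {2,3,4,5}  => 4  4->4 ok
  [8] x  {2,3,4,5}  => 2  4->2 ok
  [9] x  {2,3,4,5}  => 3  2->3 ok
  [10] y  {1}  => 1  3->1 ok
  [11] y  {1}  => 1  1->1 ok
  [12] y  {1}  => 1  1->1 ok
  [13] y  {1}  => 1  1->1 ok
  [14] x  {2,3,4,5}  => 3  1->3 ok
  [15] y  {1}  => 1  3->1 ok
  [16] x  {2,3,4,5}  => 3  1->3 ok
  [17] y  {1}  => 1  3->1 ok
  [18] y  {1}  => 1  1->1 ok
  [19] y  {1}  => 1  1->1 ok
  [20] x  {2,3,4,5}  => 3  1->3 ok
  [21] x  {2,3,4,5}  => 3  3->3 ok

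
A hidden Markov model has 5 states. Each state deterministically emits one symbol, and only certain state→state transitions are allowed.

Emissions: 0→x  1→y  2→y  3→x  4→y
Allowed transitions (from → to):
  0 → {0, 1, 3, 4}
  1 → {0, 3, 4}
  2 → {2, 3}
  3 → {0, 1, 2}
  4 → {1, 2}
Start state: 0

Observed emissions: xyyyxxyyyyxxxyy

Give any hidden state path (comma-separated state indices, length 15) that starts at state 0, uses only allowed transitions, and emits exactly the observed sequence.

0,4,2,2,3,0,4,1,4,1,0,0,0,4,1

  0: obs=x cand={0,3} pick 0 [start]
  1: obs=y cand={1,2,4} pick 4 [0->4 ok]
  2: obs=y cand={1,2,4} pick 2 [4->2 ok]
  3: obs=y cand={1,2,4} pick 2 [2->2 ok]
  4: obs=x cand={0,3} pick 3 [2->3 ok]
  5: obs=x cand={0,3} pick 0 [3->0 ok]
  6: obs=y cand={1,2,4} pick 4 [0->4 ok]
  7: obs=y cand={1,2,4} pick 1 [4->1 ok]
  8: obs=y cand={1,2,4} pick 4 [1->4 ok]
  9: obs=y cand={1,2,4} pick 1 [4->1 ok]
  10: obs=x cand={0,3} pick 0 [1->0 ok]
  11: obs=x cand={0,3} pick 0 [0->0 ok]
  12: obs=x cand={0,3} pick 0 [0->0 ok]
  13: obs=y cand={1,2,4} pick 4 [0->4 ok]
  14: obs=y cand={1,2,4} pick 1 [4->1 ok]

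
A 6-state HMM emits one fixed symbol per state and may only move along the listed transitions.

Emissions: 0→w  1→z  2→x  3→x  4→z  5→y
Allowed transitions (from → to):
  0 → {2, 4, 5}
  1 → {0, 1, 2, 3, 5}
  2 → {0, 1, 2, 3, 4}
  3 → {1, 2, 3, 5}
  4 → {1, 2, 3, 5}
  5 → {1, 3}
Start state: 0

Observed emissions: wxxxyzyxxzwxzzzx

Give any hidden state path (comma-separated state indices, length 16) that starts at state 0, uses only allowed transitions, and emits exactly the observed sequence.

  pos 0: w in {0}, choose 0; start
  pos 1: x in {2,3}, choose 2; 0->2 ok
  pos 2: x in {2,3}, choose 2; 2->2 ok
  pos 3: x in {2,3}, choose 3; 2->3 ok
  pos 4: y in {5}, choose 5; 3->5 ok
  pos 5: z in {1,4}, choose 1; 5->1 ok
  pos 6: y in {5}, choose 5; 1->5 ok
  pos 7: x in {2,3}, choose 3; 5->3 ok
  pos 8: x in {2,3}, choose 3; 3->3 ok
  pos 9: z in {1,4}, choose 1; 3->1 ok
  pos 10: w in {0}, choose 0; 1->0 ok
  pos 11: x in {2,3}, choose 2; 0->2 ok
  pos 12: z in {1,4}, choose 4; 2->4 ok
  pos 13: z in {1,4}, choose 1; 4->1 ok
  pos 14: z in {1,4}, choose 1; 1->1 ok
  pos 15: x in {2,3}, choose 3; 1->3 ok

0,2,2,3,5,1,5,3,3,1,0,2,4,1,1,3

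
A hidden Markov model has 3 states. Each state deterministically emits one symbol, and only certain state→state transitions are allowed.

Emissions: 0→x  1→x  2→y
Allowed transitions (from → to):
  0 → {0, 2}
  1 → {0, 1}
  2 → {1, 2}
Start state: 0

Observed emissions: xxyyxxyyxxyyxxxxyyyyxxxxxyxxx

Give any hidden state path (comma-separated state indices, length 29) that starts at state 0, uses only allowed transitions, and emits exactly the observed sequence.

  0: obs=x cand={0,1} pick 0 [start]
  1: obs=x cand={0,1} pick 0 [0->0 ok]
  2: obs=y cand={2} pick 2 [0->2 ok]
  3: obs=y cand={2} pick 2 [2->2 ok]
  4: obs=x cand={0,1} pick 1 [2->1 ok]
  5: obs=x cand={0,1} pick 0 [1->0 ok]
  6: obs=y cand={2} pick 2 [0->2 ok]
  7: obs=y cand={2} pick 2 [2->2 ok]
  8: obs=x cand={0,1} pick 1 [2->1 ok]
  9: obs=x cand={0,1} pick 0 [1->0 ok]
  10: obs=y cand={2} pick 2 [0->2 ok]
  11: obs=y cand={2} pick 2 [2->2 ok]
  12: obs=x cand={0,1} pick 1 [2->1 ok]
  13: obs=x cand={0,1} pick 1 [1->1 ok]
  14: obs=x cand={0,1} pick 1 [1->1 ok]
  15: obs=x cand={0,1} pick 0 [1->0 ok]
  16: obs=y cand={2} pick 2 [0->2 ok]
  17: obs=y cand={2} pick 2 [2->2 ok]
  18: obs=y cand={2} pick 2 [2->2 ok]
  19: obs=y cand={2} pick 2 [2->2 ok]
  20: obs=x cand={0,1} pick 1 [2->1 ok]
  21: obs=x cand={0,1} pick 1 [1->1 ok]
  22: obs=x cand={0,1} pick 1 [1->1 ok]
  23: obs=x cand={0,1} pick 0 [1->0 ok]
  24: obs=x cand={0,1} pick 0 [0->0 ok]
  25: obs=y cand={2} pick 2 [0->2 ok]
  26: obs=x cand={0,1} pick 1 [2->1 ok]
  27: obs=x cand={0,1} pick 1 [1->1 ok]
  28: obs=x cand={0,1} pick 1 [1->1 ok]

0,0,2,2,1,0,2,2,1,0,2,2,1,1,1,0,2,2,2,2,1,1,1,0,0,2,1,1,1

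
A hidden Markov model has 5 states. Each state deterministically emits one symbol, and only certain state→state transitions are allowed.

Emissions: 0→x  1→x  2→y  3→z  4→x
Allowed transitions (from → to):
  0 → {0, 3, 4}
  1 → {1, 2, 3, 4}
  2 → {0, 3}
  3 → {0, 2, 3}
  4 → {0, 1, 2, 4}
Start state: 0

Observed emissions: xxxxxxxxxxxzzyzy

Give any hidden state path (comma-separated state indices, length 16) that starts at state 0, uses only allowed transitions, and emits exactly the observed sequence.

0,0,4,0,4,4,0,4,4,4,0,3,3,2,3,2

  0: obs=x cand={0,1,4} pick 0 [start]
  1: obs=x cand={0,1,4} pick 0 [0->0 ok]
  2: obs=x cand={0,1,4} pick 4 [0->4 ok]
  3: obs=x cand={0,1,4} pick 0 [4->0 ok]
  4: obs=x cand={0,1,4} pick 4 [0->4 ok]
  5: obs=x cand={0,1,4} pick 4 [4->4 ok]
  6: obs=x cand={0,1,4} pick 0 [4->0 ok]
  7: obs=x cand={0,1,4} pick 4 [0->4 ok]
  8: obs=x cand={0,1,4} pick 4 [4->4 ok]
  9: obs=x cand={0,1,4} pick 4 [4->4 ok]
  10: obs=x cand={0,1,4} pick 0 [4->0 ok]
  11: obs=z cand={3} pick 3 [0->3 ok]
  12: obs=z cand={3} pick 3 [3->3 ok]
  13: obs=y cand={2} pick 2 [3->2 ok]
  14: obs=z cand={3} pick 3 [2->3 ok]
  15: obs=y cand={2} pick 2 [3->2 ok]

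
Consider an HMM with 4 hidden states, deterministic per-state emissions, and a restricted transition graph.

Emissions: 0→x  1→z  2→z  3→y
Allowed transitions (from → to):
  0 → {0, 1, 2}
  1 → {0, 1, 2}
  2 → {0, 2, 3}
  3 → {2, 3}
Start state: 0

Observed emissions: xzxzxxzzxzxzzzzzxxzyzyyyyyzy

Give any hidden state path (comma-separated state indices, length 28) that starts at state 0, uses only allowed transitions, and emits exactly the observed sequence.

  t0 'x' -> {0}, take 0 (start)
  t1 'z' -> {1,2}, take 2 (0->2 ok)
  t2 'x' -> {0}, take 0 (2->0 ok)
  t3 'z' -> {1,2}, take 2 (0->2 ok)
  t4 'x' -> {0}, take 0 (2->0 ok)
  t5 'x' -> {0}, take 0 (0->0 ok)
  t6 'z' -> {1,2}, take 1 (0->1 ok)
  t7 'z' -> {1,2}, take 2 (1->2 ok)
  t8 'x' -> {0}, take 0 (2->0 ok)
  t9 'z' -> {1,2}, take 1 (0->1 ok)
  t10 'x' -> {0}, take 0 (1->0 ok)
  t11 'z' -> {1,2}, take 1 (0->1 ok)
  t12 'z' -> {1,2}, take 1 (1->1 ok)
  t13 'z' -> {1,2}, take 2 (1->2 ok)
  t14 'z' -> {1,2}, take 2 (2->2 ok)
  t15 'z' -> {1,2}, take 2 (2->2 ok)
  t16 'x' -> {0}, take 0 (2->0 ok)
  t17 'x' -> {0}, take 0 (0->0 ok)
  t18 'z' -> {1,2}, take 2 (0->2 ok)
  t19 'y' -> {3}, take 3 (2->3 ok)
  t20 'z' -> {1,2}, take 2 (3->2 ok)
  t21 'y' -> {3}, take 3 (2->3 ok)
  t22 'y' -> {3}, take 3 (3->3 ok)
  t23 'y' -> {3}, take 3 (3->3 ok)
  t24 'y' -> {3}, take 3 (3->3 ok)
  t25 'y' -> {3}, take 3 (3->3 ok)
  t26 'z' -> {1,2}, take 2 (3->2 ok)
  t27 'y' -> {3}, take 3 (2->3 ok)

0,2,0,2,0,0,1,2,0,1,0,1,1,2,2,2,0,0,2,3,2,3,3,3,3,3,2,3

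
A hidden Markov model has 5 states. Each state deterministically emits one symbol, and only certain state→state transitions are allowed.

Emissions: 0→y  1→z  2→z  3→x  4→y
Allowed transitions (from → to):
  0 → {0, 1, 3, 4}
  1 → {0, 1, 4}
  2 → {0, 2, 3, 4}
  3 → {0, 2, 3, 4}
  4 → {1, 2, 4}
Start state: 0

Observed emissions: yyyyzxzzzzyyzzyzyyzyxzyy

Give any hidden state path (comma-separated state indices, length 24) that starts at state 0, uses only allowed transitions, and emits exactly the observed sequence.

0,0,0,4,2,3,2,2,2,2,4,4,1,1,4,2,4,4,1,0,3,2,4,4

  t0 'y' -> {0,4}, take 0 (start)
  t1 'y' -> {0,4}, take 0 (0->0 ok)
  t2 'y' -> {0,4}, take 0 (0->0 ok)
  t3 'y' -> {0,4}, take 4 (0->4 ok)
  t4 'z' -> {1,2}, take 2 (4->2 ok)
  t5 'x' -> {3}, take 3 (2->3 ok)
  t6 'z' -> {1,2}, take 2 (3->2 ok)
  t7 'z' -> {1,2}, take 2 (2->2 ok)
  t8 'z' -> {1,2}, take 2 (2->2 ok)
  t9 'z' -> {1,2}, take 2 (2->2 ok)
  t10 'y' -> {0,4}, take 4 (2->4 ok)
  t11 'y' -> {0,4}, take 4 (4->4 ok)
  t12 'z' -> {1,2}, take 1 (4->1 ok)
  t13 'z' -> {1,2}, take 1 (1->1 ok)
  t14 'y' -> {0,4}, take 4 (1->4 ok)
  t15 'z' -> {1,2}, take 2 (4->2 ok)
  t16 'y' -> {0,4}, take 4 (2->4 ok)
  t17 'y' -> {0,4}, take 4 (4->4 ok)
  t18 'z' -> {1,2}, take 1 (4->1 ok)
  t19 'y' -> {0,4}, take 0 (1->0 ok)
  t20 'x' -> {3}, take 3 (0->3 ok)
  t21 'z' -> {1,2}, take 2 (3->2 ok)
  t22 'y' -> {0,4}, take 4 (2->4 ok)
  t23 'y' -> {0,4}, take 4 (4->4 ok)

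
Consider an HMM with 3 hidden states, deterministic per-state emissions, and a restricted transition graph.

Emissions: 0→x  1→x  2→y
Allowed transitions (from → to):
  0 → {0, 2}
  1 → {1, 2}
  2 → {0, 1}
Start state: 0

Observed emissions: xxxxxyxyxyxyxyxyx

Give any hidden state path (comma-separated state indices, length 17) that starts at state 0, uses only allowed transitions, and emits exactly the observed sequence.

  t0 'x' -> {0,1}, take 0 (start)
  t1 'x' -> {0,1}, take 0 (0->0 ok)
  t2 'x' -> {0,1}, take 0 (0->0 ok)
  t3 'x' -> {0,1}, take 0 (0->0 ok)
  t4 'x' -> {0,1}, take 0 (0->0 ok)
  t5 'y' -> {2}, take 2 (0->2 ok)
  t6 'x' -> {0,1}, take 0 (2->0 ok)
  t7 'y' -> {2}, take 2 (0->2 ok)
  t8 'x' -> {0,1}, take 1 (2->1 ok)
  t9 'y' -> {2}, take 2 (1->2 ok)
  t10 'x' -> {0,1}, take 0 (2->0 ok)
  t11 'y' -> {2}, take 2 (0->2 ok)
  t12 'x' -> {0,1}, take 1 (2->1 ok)
  t13 'y' -> {2}, take 2 (1->2 ok)
  t14 'x' -> {0,1}, take 0 (2->0 ok)
  t15 'y' -> {2}, take 2 (0->2 ok)
  t16 'x' -> {0,1}, take 1 (2->1 ok)

0,0,0,0,0,2,0,2,1,2,0,2,1,2,0,2,1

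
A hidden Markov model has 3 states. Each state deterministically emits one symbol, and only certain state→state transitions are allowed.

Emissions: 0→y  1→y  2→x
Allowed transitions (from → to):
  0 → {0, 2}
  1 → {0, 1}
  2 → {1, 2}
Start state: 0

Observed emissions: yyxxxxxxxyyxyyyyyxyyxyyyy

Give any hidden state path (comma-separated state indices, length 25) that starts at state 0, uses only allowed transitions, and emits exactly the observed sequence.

  pos 0: y in {0,1}, choose 0; start
  pos 1: y in {0,1}, choose 0; 0->0 ok
  pos 2: x in {2}, choose 2; 0->2 ok
  pos 3: x in {2}, choose 2; 2->2 ok
  pos 4: x in {2}, choose 2; 2->2 ok
  pos 5: x in {2}, choose 2; 2->2 ok
  pos 6: x in {2}, choose 2; 2->2 ok
  pos 7: x in {2}, choose 2; 2->2 ok
  pos 8: x in {2}, choose 2; 2->2 ok
  pos 9: y in {0,1}, choose 1; 2->1 ok
  pos 10: y in {0,1}, choose 0; 1->0 ok
  pos 11: x in {2}, choose 2; 0->2 ok
  pos 12: y in {0,1}, choose 1; 2->1 ok
  pos 13: y in {0,1}, choose 1; 1->1 ok
  pos 14: y in {0,1}, choose 1; 1->1 ok
  pos 15: y in {0,1}, choose 1; 1->1 ok
  pos 16: y in {0,1}, choose 0; 1->0 ok
  pos 17: x in {2}, choose 2; 0->2 ok
  pos 18: y in {0,1}, choose 1; 2->1 ok
  pos 19: y in {0,1}, choose 0; 1->0 ok
  pos 20: x in {2}, choose 2; 0->2 ok
  pos 21: y in {0,1}, choose 1; 2->1 ok
  pos 22: y in {0,1}, choose 1; 1->1 ok
  pos 23: y in {0,1}, choose 1; 1->1 ok
  pos 24: y in {0,1}, choose 1; 1->1 ok

0,0,2,2,2,2,2,2,2,1,0,2,1,1,1,1,0,2,1,0,2,1,1,1,1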